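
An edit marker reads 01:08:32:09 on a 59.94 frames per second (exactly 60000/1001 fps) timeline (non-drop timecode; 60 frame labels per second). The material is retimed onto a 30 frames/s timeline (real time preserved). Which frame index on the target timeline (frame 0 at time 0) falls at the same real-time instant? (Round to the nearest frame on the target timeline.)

Source frame index: (1×3600 + 8×60 + 32) × 60 + 9 = 246729.
Real time: 246729 / (60000/1001) = 82325243/20000 s.
Target frame: (82325243/20000) × (30) = 246975729/2000 ≈ 123487.864 → 123488.

frame 123488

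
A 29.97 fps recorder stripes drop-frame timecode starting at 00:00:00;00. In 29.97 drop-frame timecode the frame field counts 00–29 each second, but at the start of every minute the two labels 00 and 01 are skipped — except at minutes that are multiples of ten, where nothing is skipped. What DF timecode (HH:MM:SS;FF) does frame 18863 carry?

00:10:29;11

Ten DF minutes hold 17982 frames, so frame 18863 lies in block 1 (frames 17982–35963) with 881 frames into that block.
The block's first minute is 1800 frames and the rest 1798 each; 881 frames reaches minute 0, so 1 × 18 + 0 × 2 = 18 labels have been skipped so far.
Adding those back, label number 18863 + 18 = 18881 at 30 labels/s is 629 s + 11 f = 0 h 10 min 29 s frame 11, i.e. 00:10:29;11.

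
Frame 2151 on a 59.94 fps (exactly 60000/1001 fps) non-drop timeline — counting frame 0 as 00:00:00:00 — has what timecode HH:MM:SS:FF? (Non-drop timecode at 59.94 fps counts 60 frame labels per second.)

00:00:35:51

2151 ÷ 60 = 35 full seconds, remainder 51 frames.
35 s = 0 h 0 min 35 s.
Timecode: 00:00:35:51.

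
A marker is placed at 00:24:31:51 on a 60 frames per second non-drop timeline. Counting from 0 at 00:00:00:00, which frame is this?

Total seconds to the label: (0 × 3600 + 24 × 60 + 31) = 1471.
Frame index = 1471 × 60 + 51 = 88311.

frame 88311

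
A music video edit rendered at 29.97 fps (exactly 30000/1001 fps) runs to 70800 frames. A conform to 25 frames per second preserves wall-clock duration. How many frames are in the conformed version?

59059 frames

Target frames = source frames × (target rate / source rate) = 70800 × (25)/(30000/1001) = 70800 × 1001/1200 = 59059.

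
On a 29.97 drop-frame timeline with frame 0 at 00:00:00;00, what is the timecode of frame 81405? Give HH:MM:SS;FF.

Ten DF minutes hold 17982 frames, so frame 81405 lies in block 4 (frames 71928–89909) with 9477 frames into that block.
The block's first minute is 1800 frames and the rest 1798 each; 9477 frames reaches minute 5, so 4 × 18 + 5 × 2 = 82 labels have been skipped so far.
Adding those back, label number 81405 + 82 = 81487 at 30 labels/s is 2716 s + 7 f = 0 h 45 min 16 s frame 7, i.e. 00:45:16;07.

00:45:16;07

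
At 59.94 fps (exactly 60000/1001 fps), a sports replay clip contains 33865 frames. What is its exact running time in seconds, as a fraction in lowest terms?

6779773/12000 seconds

Running time = 33865 ÷ (60000/1001) = 33865 × 1001/60000 = 6779773/12000 s.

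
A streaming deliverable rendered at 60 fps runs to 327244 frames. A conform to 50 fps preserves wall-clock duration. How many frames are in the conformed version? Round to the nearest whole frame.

Frames at target rate = 327244 × (50) / (60) = 818110/3 ≈ 272703.333.
Nearest whole frame: 272703.

272703 frames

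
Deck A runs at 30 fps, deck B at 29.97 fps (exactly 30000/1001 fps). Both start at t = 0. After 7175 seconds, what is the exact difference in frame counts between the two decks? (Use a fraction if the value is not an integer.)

30750/143 frames

A emits 30 × 7175 = 215250 frames; B emits 30000/1001 × 7175 = 30750000/143.
Difference = 30750/143 frames (≈ 215.0350); B is behind A.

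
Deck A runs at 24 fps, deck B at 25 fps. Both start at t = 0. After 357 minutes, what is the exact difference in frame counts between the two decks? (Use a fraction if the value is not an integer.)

357 min = 21420 s.
A emits 24 × 21420 = 514080 frames; B emits 25 × 21420 = 535500.
Difference = 21420 frames; B is ahead of A.

21420 frames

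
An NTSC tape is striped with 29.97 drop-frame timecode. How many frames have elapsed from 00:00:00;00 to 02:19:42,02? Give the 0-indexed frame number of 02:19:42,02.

As if non-drop at 30 labels/s: (2 × 3600 + 19 × 60 + 42) × 30 + 2 = 251462.
Minute boundaries passed: 139; those not divisible by 10: 139 − 13 = 126; dropped labels = 2 × 126 = 252.
Actual frame index = 251462 − 252 = 251210.

251210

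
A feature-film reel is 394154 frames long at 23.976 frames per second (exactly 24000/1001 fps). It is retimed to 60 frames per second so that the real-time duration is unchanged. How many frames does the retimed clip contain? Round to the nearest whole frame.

Frames at target rate = 394154 × (60) / (24000/1001) = 197274077/200 ≈ 986370.385.
Nearest whole frame: 986370.

986370 frames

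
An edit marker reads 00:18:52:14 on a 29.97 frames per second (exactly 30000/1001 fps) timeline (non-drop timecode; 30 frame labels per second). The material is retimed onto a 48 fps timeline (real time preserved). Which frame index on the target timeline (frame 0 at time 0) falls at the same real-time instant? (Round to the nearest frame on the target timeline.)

frame 54413

Source frame index: (0×3600 + 18×60 + 52) × 30 + 14 = 33974.
Real time: 33974 / (30000/1001) = 17003987/15000 s.
Target frame: (17003987/15000) × (48) = 34007974/625 ≈ 54412.758 → 54413.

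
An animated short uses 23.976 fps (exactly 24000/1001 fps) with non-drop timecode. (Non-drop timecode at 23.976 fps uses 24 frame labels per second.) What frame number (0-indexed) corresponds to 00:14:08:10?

Total seconds to the label: (0 × 3600 + 14 × 60 + 8) = 848.
Frame index = 848 × 24 + 10 = 20362.

20362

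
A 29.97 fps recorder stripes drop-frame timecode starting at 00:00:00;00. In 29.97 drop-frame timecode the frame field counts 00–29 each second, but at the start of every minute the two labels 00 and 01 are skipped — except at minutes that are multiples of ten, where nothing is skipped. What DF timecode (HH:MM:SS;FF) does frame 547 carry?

Ten DF minutes hold 17982 frames, so frame 547 lies in block 0 (frames 0–17981) with 547 frames into that block.
The block's first minute is 1800 frames and the rest 1798 each; 547 frames reaches minute 0, so 0 × 18 + 0 × 2 = 0 labels have been skipped so far.
Adding those back, label number 547 + 0 = 547 at 30 labels/s is 18 s + 7 f = 0 h 0 min 18 s frame 7, i.e. 00:00:18;07.

00:00:18;07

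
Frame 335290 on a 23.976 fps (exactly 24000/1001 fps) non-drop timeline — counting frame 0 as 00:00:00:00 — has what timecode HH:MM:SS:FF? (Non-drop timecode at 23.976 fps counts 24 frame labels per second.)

335290 ÷ 24 = 13970 full seconds, remainder 10 frames.
13970 s = 3 h 52 min 50 s.
Timecode: 03:52:50:10.

03:52:50:10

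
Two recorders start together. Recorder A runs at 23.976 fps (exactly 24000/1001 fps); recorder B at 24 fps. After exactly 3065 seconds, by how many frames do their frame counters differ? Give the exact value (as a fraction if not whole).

A emits 24000/1001 × 3065 = 73560000/1001 frames; B emits 24 × 3065 = 73560.
Difference = 73560/1001 frames (≈ 73.4865); B is ahead of A.

73560/1001 frames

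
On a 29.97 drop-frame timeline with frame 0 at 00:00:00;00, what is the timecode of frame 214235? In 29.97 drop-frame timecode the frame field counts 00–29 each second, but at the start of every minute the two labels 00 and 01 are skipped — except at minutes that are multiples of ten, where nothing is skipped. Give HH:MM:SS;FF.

Each 10-minute DF block holds 10 × 60 × 30 − 9 × 2 = 17982 frames. 214235 ÷ 17982 → 11 full blocks, remainder 16433.
Within the partial block the first minute is 1800 frames and each further minute 1798, so 9 further minute boundaries passed. Total skipped labels = 18 × 11 + 2 × 9 = 216.
Non-drop label index = 214235 + 216 = 214451; at 30 labels/s that is 01:59:08:11, i.e. DF 01:59:08;11.

01:59:08;11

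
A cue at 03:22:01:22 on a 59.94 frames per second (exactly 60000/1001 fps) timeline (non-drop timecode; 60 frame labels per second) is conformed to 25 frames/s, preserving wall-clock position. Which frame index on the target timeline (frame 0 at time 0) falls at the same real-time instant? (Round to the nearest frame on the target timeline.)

Source frame index: (3×3600 + 22×60 + 1) × 60 + 22 = 727282.
Real time: 727282 / (60000/1001) = 364004641/30000 s.
Target frame: (364004641/30000) × (25) = 364004641/1200 ≈ 303337.201 → 303337.

frame 303337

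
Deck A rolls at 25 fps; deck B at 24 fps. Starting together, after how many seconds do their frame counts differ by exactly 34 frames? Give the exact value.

34 seconds

The gap grows by |24 − 25| = 1 frame per second.
Time for a 34-frame gap: 34 ÷ (1) = 34 s.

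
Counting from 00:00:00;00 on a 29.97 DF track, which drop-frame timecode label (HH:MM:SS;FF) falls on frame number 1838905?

Ten DF minutes hold 17982 frames, so frame 1838905 lies in block 102 (frames 1834164–1852145) with 4741 frames into that block.
The block's first minute is 1800 frames and the rest 1798 each; 4741 frames reaches minute 2, so 102 × 18 + 2 × 2 = 1840 labels have been skipped so far.
Adding those back, label number 1838905 + 1840 = 1840745 at 30 labels/s is 61358 s + 5 f = 17 h 2 min 38 s frame 5, i.e. 17:02:38;05.

17:02:38;05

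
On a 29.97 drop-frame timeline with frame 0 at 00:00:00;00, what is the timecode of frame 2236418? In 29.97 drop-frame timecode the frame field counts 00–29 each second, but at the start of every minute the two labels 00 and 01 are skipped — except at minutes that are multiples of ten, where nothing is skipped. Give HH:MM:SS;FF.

20:43:41;26

Each 10-minute DF block holds 10 × 60 × 30 − 9 × 2 = 17982 frames. 2236418 ÷ 17982 → 124 full blocks, remainder 6650.
Within the partial block the first minute is 1800 frames and each further minute 1798, so 3 further minute boundaries passed. Total skipped labels = 18 × 124 + 2 × 3 = 2238.
Non-drop label index = 2236418 + 2238 = 2238656; at 30 labels/s that is 20:43:41:26, i.e. DF 20:43:41;26.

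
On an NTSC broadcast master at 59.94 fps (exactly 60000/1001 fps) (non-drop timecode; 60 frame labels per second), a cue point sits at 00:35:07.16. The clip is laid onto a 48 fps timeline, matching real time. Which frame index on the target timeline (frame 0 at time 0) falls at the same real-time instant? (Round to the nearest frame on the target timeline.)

Source frame index: (0×3600 + 35×60 + 7) × 60 + 16 = 126436.
Real time: 126436 / (60000/1001) = 31640609/15000 s.
Target frame: (31640609/15000) × (48) = 63281218/625 ≈ 101249.949 → 101250.

frame 101250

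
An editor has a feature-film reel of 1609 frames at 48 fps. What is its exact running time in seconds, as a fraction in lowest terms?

1609/48 seconds

Running time = 1609 ÷ (48) = 1609 × 1/48 = 1609/48 s.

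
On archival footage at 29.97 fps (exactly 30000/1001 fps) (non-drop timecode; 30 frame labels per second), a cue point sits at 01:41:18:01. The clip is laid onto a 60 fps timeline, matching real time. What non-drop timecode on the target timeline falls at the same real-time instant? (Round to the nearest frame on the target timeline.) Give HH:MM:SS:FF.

Source frame index: (1×3600 + 41×60 + 18) × 30 + 1 = 182341.
Real time: 182341 / (30000/1001) = 182523341/30000 s.
Target frame: (182523341/30000) × (60) = 182523341/500 ≈ 365046.682 → 365047.
At 60 labels/s: frame 365047 → 01:41:24:07.

01:41:24:07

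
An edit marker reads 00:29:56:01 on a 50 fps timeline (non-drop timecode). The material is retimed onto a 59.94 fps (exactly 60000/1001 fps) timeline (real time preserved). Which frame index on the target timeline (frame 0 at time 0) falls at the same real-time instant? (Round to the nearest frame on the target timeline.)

Source frame index: (0×3600 + 29×60 + 56) × 50 + 1 = 89801.
Real time: 89801 / (50) = 89801/50 s.
Target frame: (89801/50) × (60000/1001) = 107761200/1001 ≈ 107653.546 → 107654.

frame 107654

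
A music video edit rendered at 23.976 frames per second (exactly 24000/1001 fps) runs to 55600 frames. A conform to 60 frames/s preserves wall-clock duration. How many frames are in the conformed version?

Target frames = source frames × (target rate / source rate) = 55600 × (60)/(24000/1001) = 55600 × 1001/400 = 139139.

139139 frames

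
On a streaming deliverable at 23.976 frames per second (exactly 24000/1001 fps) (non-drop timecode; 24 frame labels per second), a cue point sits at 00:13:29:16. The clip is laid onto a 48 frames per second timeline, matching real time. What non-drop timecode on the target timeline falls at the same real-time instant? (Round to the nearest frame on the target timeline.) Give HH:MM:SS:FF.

00:13:30:23

Source frame index: (0×3600 + 13×60 + 29) × 24 + 16 = 19432.
Real time: 19432 / (24000/1001) = 2431429/3000 s.
Target frame: (2431429/3000) × (48) = 4862858/125 ≈ 38902.864 → 38903.
At 48 labels/s: frame 38903 → 00:13:30:23.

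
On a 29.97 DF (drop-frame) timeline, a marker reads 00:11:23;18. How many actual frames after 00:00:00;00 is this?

20488

Complete 10-minute blocks: 1, each 17982 frames → 17982.
Remaining 1 whole minute in the current block: 1800 + 0 × 1798 = 1800 frames.
Within the current minute: 23 × 30 + 18 − 2 = 706 (labels ;00/;01 skipped at this minute). Total = 17982 + 1800 + 706 = 20488.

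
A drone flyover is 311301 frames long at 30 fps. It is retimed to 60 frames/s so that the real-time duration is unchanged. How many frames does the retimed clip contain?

Target frames = source frames × (target rate / source rate) = 311301 × (60)/(30) = 311301 × 2 = 622602.

622602 frames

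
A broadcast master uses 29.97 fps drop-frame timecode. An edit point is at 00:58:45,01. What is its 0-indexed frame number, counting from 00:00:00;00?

105645

As if non-drop at 30 labels/s: (0 × 3600 + 58 × 60 + 45) × 30 + 1 = 105751.
Minute boundaries passed: 58; those not divisible by 10: 58 − 5 = 53; dropped labels = 2 × 53 = 106.
Actual frame index = 105751 − 106 = 105645.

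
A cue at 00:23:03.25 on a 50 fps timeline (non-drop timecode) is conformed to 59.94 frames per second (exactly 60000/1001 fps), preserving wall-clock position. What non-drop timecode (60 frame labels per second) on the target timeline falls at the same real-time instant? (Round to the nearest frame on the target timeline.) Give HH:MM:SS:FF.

00:23:02:07

Source frame index: (0×3600 + 23×60 + 3) × 50 + 25 = 69175.
Real time: 69175 / (50) = 2767/2 s.
Target frame: (2767/2) × (60000/1001) = 83010000/1001 ≈ 82927.073 → 82927.
At 60 labels/s: frame 82927 → 00:23:02:07.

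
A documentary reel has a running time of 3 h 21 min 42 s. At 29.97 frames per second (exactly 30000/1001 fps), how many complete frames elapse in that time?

3 h 21 min 42 s = 12102 s.
Frames = 12102 × 30000/1001 = 363060000/1001 ≈ 362697.3027.
Complete frames: 362697.

362697 frames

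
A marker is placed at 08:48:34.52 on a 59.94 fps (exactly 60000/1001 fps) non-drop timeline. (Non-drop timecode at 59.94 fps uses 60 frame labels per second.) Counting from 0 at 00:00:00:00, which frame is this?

Total seconds to the label: (8 × 3600 + 48 × 60 + 34) = 31714.
Frame index = 31714 × 60 + 52 = 1902892.

frame 1902892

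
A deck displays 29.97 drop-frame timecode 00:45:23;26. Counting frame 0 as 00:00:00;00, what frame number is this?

Complete 10-minute blocks: 4, each 17982 frames → 71928.
Remaining 5 whole minutes in the current block: 1800 + 4 × 1798 = 8992 frames.
Within the current minute: 23 × 30 + 26 − 2 = 714 (labels ;00/;01 skipped at this minute). Total = 71928 + 8992 + 714 = 81634.

81634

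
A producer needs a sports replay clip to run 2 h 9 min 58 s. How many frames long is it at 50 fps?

389900 frames

2 h 9 min 58 s = 7798 s.
Frames = 7798 × 50 = 389900.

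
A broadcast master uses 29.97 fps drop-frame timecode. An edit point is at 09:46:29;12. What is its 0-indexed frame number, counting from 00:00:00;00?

1054626

Complete 10-minute blocks: 58, each 17982 frames → 1042956.
Remaining 6 whole minutes in the current block: 1800 + 5 × 1798 = 10790 frames.
Within the current minute: 29 × 30 + 12 − 2 = 880 (labels ;00/;01 skipped at this minute). Total = 1042956 + 10790 + 880 = 1054626.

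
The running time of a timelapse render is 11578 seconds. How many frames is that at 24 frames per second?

Frames = 11578 × 24 = 277872.

277872 frames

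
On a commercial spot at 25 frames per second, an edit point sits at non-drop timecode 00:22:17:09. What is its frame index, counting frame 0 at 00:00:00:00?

Total seconds to the label: (0 × 3600 + 22 × 60 + 17) = 1337.
Frame index = 1337 × 25 + 9 = 33434.

frame 33434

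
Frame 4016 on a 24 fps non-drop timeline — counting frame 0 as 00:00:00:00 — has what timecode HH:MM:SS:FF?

00:02:47:08

4016 ÷ 24 = 167 full seconds, remainder 8 frames.
167 s = 0 h 2 min 47 s.
Timecode: 00:02:47:08.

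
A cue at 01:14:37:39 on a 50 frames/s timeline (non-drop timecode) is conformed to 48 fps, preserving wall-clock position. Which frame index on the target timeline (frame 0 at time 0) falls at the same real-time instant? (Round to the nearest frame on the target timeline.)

frame 214933

Source frame index: (1×3600 + 14×60 + 37) × 50 + 39 = 223889.
Real time: 223889 / (50) = 223889/50 s.
Target frame: (223889/50) × (48) = 5373336/25 ≈ 214933.440 → 214933.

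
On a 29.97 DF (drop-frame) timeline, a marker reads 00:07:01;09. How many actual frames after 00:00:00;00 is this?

12625

Complete 10-minute blocks: 0, each 17982 frames → 0.
Remaining 7 whole minutes in the current block: 1800 + 6 × 1798 = 12588 frames.
Within the current minute: 1 × 30 + 9 − 2 = 37 (labels ;00/;01 skipped at this minute). Total = 0 + 12588 + 37 = 12625.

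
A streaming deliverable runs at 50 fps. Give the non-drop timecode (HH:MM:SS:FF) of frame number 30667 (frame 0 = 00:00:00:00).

00:10:13:17

30667 ÷ 50 = 613 full seconds, remainder 17 frames.
613 s = 0 h 10 min 13 s.
Timecode: 00:10:13:17.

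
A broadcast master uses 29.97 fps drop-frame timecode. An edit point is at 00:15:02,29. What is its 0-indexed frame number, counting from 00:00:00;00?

As if non-drop at 30 labels/s: (0 × 3600 + 15 × 60 + 2) × 30 + 29 = 27089.
Minute boundaries passed: 15; those not divisible by 10: 15 − 1 = 14; dropped labels = 2 × 14 = 28.
Actual frame index = 27089 − 28 = 27061.

27061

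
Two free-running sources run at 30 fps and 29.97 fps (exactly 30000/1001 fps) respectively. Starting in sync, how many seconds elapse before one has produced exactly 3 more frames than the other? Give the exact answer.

The gap grows by |30000/1001 − 30| = 30/1001 frames per second.
Time for a 3-frame gap: 3 ÷ (30/1001) = 100.1 s.

100.1 seconds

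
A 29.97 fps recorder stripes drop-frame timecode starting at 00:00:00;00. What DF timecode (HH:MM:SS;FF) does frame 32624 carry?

00:18:08;18

Each 10-minute DF block holds 10 × 60 × 30 − 9 × 2 = 17982 frames. 32624 ÷ 17982 → 1 full block, remainder 14642.
Within the partial block the first minute is 1800 frames and each further minute 1798, so 8 further minute boundaries passed. Total skipped labels = 18 × 1 + 2 × 8 = 34.
Non-drop label index = 32624 + 34 = 32658; at 30 labels/s that is 00:18:08:18, i.e. DF 00:18:08;18.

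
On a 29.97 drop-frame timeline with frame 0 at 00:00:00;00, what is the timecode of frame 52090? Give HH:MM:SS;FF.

Ten DF minutes hold 17982 frames, so frame 52090 lies in block 2 (frames 35964–53945) with 16126 frames into that block.
The block's first minute is 1800 frames and the rest 1798 each; 16126 frames reaches minute 8, so 2 × 18 + 8 × 2 = 52 labels have been skipped so far.
Adding those back, label number 52090 + 52 = 52142 at 30 labels/s is 1738 s + 2 f = 0 h 28 min 58 s frame 2, i.e. 00:28:58;02.

00:28:58;02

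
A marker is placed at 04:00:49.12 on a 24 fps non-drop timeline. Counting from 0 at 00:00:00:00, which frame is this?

Total seconds to the label: (4 × 3600 + 0 × 60 + 49) = 14449.
Frame index = 14449 × 24 + 12 = 346788.

346788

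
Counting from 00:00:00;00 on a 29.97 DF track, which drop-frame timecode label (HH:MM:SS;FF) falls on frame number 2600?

Ten DF minutes hold 17982 frames, so frame 2600 lies in block 0 (frames 0–17981) with 2600 frames into that block.
The block's first minute is 1800 frames and the rest 1798 each; 2600 frames reaches minute 1, so 0 × 18 + 1 × 2 = 2 labels have been skipped so far.
Adding those back, label number 2600 + 2 = 2602 at 30 labels/s is 86 s + 22 f = 0 h 1 min 26 s frame 22, i.e. 00:01:26;22.

00:01:26;22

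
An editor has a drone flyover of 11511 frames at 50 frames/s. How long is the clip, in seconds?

Running time = 11511 / (50) = 230.22 s.

230.22 seconds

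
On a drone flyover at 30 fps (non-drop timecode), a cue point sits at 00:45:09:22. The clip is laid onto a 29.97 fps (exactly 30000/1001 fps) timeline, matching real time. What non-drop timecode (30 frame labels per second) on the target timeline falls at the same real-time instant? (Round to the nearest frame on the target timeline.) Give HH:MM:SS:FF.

Source frame index: (0×3600 + 45×60 + 9) × 30 + 22 = 81292.
Real time: 81292 / (30) = 40646/15 s.
Target frame: (40646/15) × (30000/1001) = 81292000/1001 ≈ 81210.789 → 81211.
At 30 labels/s: frame 81211 → 00:45:07:01.

00:45:07:01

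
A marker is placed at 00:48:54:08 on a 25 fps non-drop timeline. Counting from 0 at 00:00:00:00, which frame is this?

Total seconds to the label: (0 × 3600 + 48 × 60 + 54) = 2934.
Frame index = 2934 × 25 + 8 = 73358.

73358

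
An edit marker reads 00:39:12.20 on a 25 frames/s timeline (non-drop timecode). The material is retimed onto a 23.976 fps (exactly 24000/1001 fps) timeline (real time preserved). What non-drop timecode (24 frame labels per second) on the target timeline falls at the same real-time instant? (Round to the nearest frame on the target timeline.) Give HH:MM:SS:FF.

00:39:10:11

Source frame index: (0×3600 + 39×60 + 12) × 25 + 20 = 58820.
Real time: 58820 / (25) = 11764/5 s.
Target frame: (11764/5) × (24000/1001) = 56467200/1001 ≈ 56410.789 → 56411.
At 24 labels/s: frame 56411 → 00:39:10:11.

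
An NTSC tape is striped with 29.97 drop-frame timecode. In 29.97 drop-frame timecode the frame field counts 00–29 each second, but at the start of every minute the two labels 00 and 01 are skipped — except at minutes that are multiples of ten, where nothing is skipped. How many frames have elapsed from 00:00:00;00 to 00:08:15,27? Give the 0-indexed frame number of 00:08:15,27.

As if non-drop at 30 labels/s: (0 × 3600 + 8 × 60 + 15) × 30 + 27 = 14877.
Minute boundaries passed: 8; those not divisible by 10: 8 − 0 = 8; dropped labels = 2 × 8 = 16.
Actual frame index = 14877 − 16 = 14861.

14861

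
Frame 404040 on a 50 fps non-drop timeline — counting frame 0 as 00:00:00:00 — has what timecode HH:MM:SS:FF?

404040 ÷ 50 = 8080 full seconds, remainder 40 frames.
8080 s = 2 h 14 min 40 s.
Timecode: 02:14:40:40.

02:14:40:40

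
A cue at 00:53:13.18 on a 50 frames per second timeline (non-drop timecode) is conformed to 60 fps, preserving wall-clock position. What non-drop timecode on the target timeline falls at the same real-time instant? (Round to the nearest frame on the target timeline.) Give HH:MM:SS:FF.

Source frame index: (0×3600 + 53×60 + 13) × 50 + 18 = 159668.
Real time: 159668 / (50) = 79834/25 s.
Target frame: (79834/25) × (60) = 958008/5 ≈ 191601.600 → 191602.
At 60 labels/s: frame 191602 → 00:53:13:22.

00:53:13:22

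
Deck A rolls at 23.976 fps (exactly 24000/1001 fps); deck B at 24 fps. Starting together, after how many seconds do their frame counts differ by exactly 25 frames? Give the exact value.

25025/24 seconds

The gap grows by |24 − 24000/1001| = 24/1001 frames per second.
Time for a 25-frame gap: 25 ÷ (24/1001) = 25025/24 s.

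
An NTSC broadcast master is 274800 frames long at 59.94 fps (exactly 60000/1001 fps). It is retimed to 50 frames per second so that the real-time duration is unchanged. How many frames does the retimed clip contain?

Target frames = source frames × (target rate / source rate) = 274800 × (50)/(60000/1001) = 274800 × 1001/1200 = 229229.

229229 frames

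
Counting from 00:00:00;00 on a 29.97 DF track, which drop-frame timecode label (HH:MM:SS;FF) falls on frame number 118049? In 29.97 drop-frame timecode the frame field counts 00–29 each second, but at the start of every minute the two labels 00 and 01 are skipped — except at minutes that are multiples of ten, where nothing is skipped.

Ten DF minutes hold 17982 frames, so frame 118049 lies in block 6 (frames 107892–125873) with 10157 frames into that block.
The block's first minute is 1800 frames and the rest 1798 each; 10157 frames reaches minute 5, so 6 × 18 + 5 × 2 = 118 labels have been skipped so far.
Adding those back, label number 118049 + 118 = 118167 at 30 labels/s is 3938 s + 27 f = 1 h 5 min 38 s frame 27, i.e. 01:05:38;27.

01:05:38;27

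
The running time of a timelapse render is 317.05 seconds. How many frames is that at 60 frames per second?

19023 frames

Frames = 317.05 × 60 = 19023.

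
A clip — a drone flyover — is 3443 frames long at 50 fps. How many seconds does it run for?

68.86 seconds

Running time = 3443 / (50) = 68.86 s.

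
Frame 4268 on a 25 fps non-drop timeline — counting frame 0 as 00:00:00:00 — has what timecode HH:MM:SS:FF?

4268 ÷ 25 = 170 full seconds, remainder 18 frames.
170 s = 0 h 2 min 50 s.
Timecode: 00:02:50:18.

00:02:50:18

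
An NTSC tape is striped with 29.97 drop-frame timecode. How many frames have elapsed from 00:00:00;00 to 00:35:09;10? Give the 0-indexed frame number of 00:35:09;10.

As if non-drop at 30 labels/s: (0 × 3600 + 35 × 60 + 9) × 30 + 10 = 63280.
Minute boundaries passed: 35; those not divisible by 10: 35 − 3 = 32; dropped labels = 2 × 32 = 64.
Actual frame index = 63280 − 64 = 63216.

63216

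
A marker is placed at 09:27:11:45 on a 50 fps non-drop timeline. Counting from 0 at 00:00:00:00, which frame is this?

1701595

Total seconds to the label: (9 × 3600 + 27 × 60 + 11) = 34031.
Frame index = 34031 × 50 + 45 = 1701595.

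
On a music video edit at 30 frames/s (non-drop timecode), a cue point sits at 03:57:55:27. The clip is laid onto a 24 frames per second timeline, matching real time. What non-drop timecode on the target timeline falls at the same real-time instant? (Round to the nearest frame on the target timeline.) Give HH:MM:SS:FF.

Source frame index: (3×3600 + 57×60 + 55) × 30 + 27 = 428277.
Real time: 428277 / (30) = 142759/10 s.
Target frame: (142759/10) × (24) = 1713108/5 ≈ 342621.600 → 342622.
At 24 labels/s: frame 342622 → 03:57:55:22.

03:57:55:22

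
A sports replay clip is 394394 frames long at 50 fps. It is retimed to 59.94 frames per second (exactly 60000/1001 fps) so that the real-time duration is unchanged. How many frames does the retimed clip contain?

Target frames = source frames × (target rate / source rate) = 394394 × (60000/1001)/(50) = 394394 × 1200/1001 = 472800.

472800 frames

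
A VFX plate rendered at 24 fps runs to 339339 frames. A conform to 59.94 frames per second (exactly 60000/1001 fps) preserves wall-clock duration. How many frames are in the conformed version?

847500 frames

Target frames = source frames × (target rate / source rate) = 339339 × (60000/1001)/(24) = 339339 × 2500/1001 = 847500.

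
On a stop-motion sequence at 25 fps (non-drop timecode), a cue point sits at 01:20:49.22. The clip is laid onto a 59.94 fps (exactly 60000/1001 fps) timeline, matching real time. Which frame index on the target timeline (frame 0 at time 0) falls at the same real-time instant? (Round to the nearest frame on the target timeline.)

Source frame index: (1×3600 + 20×60 + 49) × 25 + 22 = 121247.
Real time: 121247 / (25) = 121247/25 s.
Target frame: (121247/25) × (60000/1001) = 41570400/143 ≈ 290702.098 → 290702.

frame 290702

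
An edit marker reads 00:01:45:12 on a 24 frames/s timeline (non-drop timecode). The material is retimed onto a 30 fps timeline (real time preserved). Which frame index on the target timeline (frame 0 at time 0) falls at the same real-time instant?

frame 3165

Source frame index: (0×3600 + 1×60 + 45) × 24 + 12 = 2532.
Real time: 2532 / (24) = 211/2 s.
Target frame: (211/2) × (30) = 3165.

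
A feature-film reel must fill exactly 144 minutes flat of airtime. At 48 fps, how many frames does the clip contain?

144 min = 8640 s.
Frames = 8640 × 48 = 414720.

414720 frames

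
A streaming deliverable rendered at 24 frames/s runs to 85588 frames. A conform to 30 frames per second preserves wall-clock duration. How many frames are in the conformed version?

106985 frames

Target frames = source frames × (target rate / source rate) = 85588 × (30)/(24) = 85588 × 5/4 = 106985.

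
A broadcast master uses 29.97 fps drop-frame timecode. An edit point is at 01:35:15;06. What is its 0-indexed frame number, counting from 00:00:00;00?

171284

As if non-drop at 30 labels/s: (1 × 3600 + 35 × 60 + 15) × 30 + 6 = 171456.
Minute boundaries passed: 95; those not divisible by 10: 95 − 9 = 86; dropped labels = 2 × 86 = 172.
Actual frame index = 171456 − 172 = 171284.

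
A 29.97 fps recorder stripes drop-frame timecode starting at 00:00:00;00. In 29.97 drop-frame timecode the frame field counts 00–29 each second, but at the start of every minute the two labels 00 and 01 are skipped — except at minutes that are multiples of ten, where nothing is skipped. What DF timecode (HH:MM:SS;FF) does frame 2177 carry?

00:01:12;19

Ten DF minutes hold 17982 frames, so frame 2177 lies in block 0 (frames 0–17981) with 2177 frames into that block.
The block's first minute is 1800 frames and the rest 1798 each; 2177 frames reaches minute 1, so 0 × 18 + 1 × 2 = 2 labels have been skipped so far.
Adding those back, label number 2177 + 2 = 2179 at 30 labels/s is 72 s + 19 f = 0 h 1 min 12 s frame 19, i.e. 00:01:12;19.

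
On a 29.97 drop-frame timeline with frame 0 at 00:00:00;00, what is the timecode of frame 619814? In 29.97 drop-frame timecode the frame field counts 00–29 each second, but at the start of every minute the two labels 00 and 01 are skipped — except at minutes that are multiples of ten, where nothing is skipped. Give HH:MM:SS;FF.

05:44:41;04

Each 10-minute DF block holds 10 × 60 × 30 − 9 × 2 = 17982 frames. 619814 ÷ 17982 → 34 full blocks, remainder 8426.
Within the partial block the first minute is 1800 frames and each further minute 1798, so 4 further minute boundaries passed. Total skipped labels = 18 × 34 + 2 × 4 = 620.
Non-drop label index = 619814 + 620 = 620434; at 30 labels/s that is 05:44:41:04, i.e. DF 05:44:41;04.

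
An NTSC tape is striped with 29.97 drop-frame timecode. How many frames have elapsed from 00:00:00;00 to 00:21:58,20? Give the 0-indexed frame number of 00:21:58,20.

Complete 10-minute blocks: 2, each 17982 frames → 35964.
Remaining 1 whole minute in the current block: 1800 + 0 × 1798 = 1800 frames.
Within the current minute: 58 × 30 + 20 − 2 = 1758 (labels ;00/;01 skipped at this minute). Total = 35964 + 1800 + 1758 = 39522.

39522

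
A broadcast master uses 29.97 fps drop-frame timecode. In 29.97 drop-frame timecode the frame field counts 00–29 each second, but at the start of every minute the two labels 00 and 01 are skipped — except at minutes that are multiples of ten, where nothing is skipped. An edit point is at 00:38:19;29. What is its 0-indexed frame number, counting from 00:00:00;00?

As if non-drop at 30 labels/s: (0 × 3600 + 38 × 60 + 19) × 30 + 29 = 68999.
Minute boundaries passed: 38; those not divisible by 10: 38 − 3 = 35; dropped labels = 2 × 35 = 70.
Actual frame index = 68999 − 70 = 68929.

68929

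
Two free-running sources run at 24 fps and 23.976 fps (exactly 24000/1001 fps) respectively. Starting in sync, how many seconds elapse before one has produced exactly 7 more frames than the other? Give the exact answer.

The gap grows by |24000/1001 − 24| = 24/1001 frames per second.
Time for a 7-frame gap: 7 ÷ (24/1001) = 7007/24 s.

7007/24 seconds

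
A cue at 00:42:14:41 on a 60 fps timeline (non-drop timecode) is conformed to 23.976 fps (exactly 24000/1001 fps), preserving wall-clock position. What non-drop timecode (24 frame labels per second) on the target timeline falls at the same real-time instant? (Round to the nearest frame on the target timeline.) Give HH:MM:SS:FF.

00:42:12:04

Source frame index: (0×3600 + 42×60 + 14) × 60 + 41 = 152081.
Real time: 152081 / (60) = 152081/60 s.
Target frame: (152081/60) × (24000/1001) = 60832400/1001 ≈ 60771.628 → 60772.
At 24 labels/s: frame 60772 → 00:42:12:04.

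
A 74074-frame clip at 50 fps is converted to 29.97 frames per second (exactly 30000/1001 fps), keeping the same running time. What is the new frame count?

44400 frames

Target frames = source frames × (target rate / source rate) = 74074 × (30000/1001)/(50) = 74074 × 600/1001 = 44400.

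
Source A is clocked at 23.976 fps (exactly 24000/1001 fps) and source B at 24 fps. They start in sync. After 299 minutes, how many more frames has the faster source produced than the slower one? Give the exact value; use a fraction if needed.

33120/77 frames

299 min = 17940 s.
A emits 24000/1001 × 17940 = 33120000/77 frames; B emits 24 × 17940 = 430560.
Difference = 33120/77 frames (≈ 430.1299); B is ahead of A.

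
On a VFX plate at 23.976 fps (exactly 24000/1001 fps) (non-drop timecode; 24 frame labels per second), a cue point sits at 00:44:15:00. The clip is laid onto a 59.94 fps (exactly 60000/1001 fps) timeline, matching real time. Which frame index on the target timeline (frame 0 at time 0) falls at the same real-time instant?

frame 159300

Source frame index: (0×3600 + 44×60 + 15) × 24 + 0 = 63720.
Real time: 63720 / (24000/1001) = 531531/200 s.
Target frame: (531531/200) × (60000/1001) = 159300.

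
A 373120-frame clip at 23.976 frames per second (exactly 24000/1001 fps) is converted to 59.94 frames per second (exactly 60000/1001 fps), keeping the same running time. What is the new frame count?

932800 frames

Frames at target rate = 373120 × (60000/1001) / (24000/1001) = 932800.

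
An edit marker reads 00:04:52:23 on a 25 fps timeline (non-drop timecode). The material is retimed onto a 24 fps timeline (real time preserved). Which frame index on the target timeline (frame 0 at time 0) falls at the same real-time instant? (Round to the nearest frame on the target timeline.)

frame 7030

Source frame index: (0×3600 + 4×60 + 52) × 25 + 23 = 7323.
Real time: 7323 / (25) = 7323/25 s.
Target frame: (7323/25) × (24) = 175752/25 ≈ 7030.080 → 7030.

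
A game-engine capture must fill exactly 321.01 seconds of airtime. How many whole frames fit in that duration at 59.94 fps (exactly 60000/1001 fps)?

Frames = 321.01 × 60000/1001 = 19260600/1001 ≈ 19241.3586.
Complete frames: 19241.

19241 frames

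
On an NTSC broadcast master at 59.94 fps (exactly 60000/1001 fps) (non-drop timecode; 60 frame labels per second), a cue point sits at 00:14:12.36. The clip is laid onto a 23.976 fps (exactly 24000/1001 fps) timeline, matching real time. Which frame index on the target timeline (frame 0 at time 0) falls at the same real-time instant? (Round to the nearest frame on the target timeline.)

frame 20462

Source frame index: (0×3600 + 14×60 + 12) × 60 + 36 = 51156.
Real time: 51156 / (60000/1001) = 4267263/5000 s.
Target frame: (4267263/5000) × (24000/1001) = 102312/5 ≈ 20462.400 → 20462.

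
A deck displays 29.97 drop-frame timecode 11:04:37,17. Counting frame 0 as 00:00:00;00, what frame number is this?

1195131

Complete 10-minute blocks: 66, each 17982 frames → 1186812.
Remaining 4 whole minutes in the current block: 1800 + 3 × 1798 = 7194 frames.
Within the current minute: 37 × 30 + 17 − 2 = 1125 (labels ;00/;01 skipped at this minute). Total = 1186812 + 7194 + 1125 = 1195131.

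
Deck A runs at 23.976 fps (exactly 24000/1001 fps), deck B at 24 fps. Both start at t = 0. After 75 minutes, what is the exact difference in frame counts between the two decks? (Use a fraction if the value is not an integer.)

75 min = 4500 s.
A emits 24000/1001 × 4500 = 108000000/1001 frames; B emits 24 × 4500 = 108000.
Difference = 108000/1001 frames (≈ 107.8921); B is ahead of A.

108000/1001 frames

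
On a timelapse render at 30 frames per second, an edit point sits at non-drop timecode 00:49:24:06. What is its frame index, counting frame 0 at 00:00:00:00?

frame 88926

Total seconds to the label: (0 × 3600 + 49 × 60 + 24) = 2964.
Frame index = 2964 × 30 + 6 = 88926.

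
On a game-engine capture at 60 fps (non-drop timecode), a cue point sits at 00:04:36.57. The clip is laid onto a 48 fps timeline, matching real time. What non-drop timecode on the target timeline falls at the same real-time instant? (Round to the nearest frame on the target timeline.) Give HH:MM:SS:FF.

Source frame index: (0×3600 + 4×60 + 36) × 60 + 57 = 16617.
Real time: 16617 / (60) = 5539/20 s.
Target frame: (5539/20) × (48) = 66468/5 ≈ 13293.600 → 13294.
At 48 labels/s: frame 13294 → 00:04:36:46.

00:04:36:46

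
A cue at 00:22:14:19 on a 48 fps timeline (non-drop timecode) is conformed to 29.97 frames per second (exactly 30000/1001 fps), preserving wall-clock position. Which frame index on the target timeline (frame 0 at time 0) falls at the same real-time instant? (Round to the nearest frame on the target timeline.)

frame 39992

Source frame index: (0×3600 + 22×60 + 14) × 48 + 19 = 64051.
Real time: 64051 / (48) = 64051/48 s.
Target frame: (64051/48) × (30000/1001) = 3079375/77 ≈ 39991.883 → 39992.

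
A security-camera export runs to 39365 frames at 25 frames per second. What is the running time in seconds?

Running time = 39365 / (25) = 1574.6 s.

1574.6 seconds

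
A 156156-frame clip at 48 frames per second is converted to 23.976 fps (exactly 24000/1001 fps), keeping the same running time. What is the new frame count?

Target frames = source frames × (target rate / source rate) = 156156 × (24000/1001)/(48) = 156156 × 500/1001 = 78000.

78000 frames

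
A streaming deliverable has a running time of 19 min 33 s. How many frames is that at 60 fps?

70380 frames

19 min 33 s = 1173 s.
Frames = 1173 × 60 = 70380.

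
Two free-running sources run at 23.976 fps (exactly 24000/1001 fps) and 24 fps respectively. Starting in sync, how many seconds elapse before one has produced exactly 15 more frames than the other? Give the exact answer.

625.625 seconds

The gap grows by |24 − 24000/1001| = 24/1001 frames per second.
Time for a 15-frame gap: 15 ÷ (24/1001) = 625.625 s.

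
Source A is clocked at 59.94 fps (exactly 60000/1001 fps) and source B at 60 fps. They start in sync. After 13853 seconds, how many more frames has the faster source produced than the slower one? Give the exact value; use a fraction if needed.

118740/143 frames

A emits 60000/1001 × 13853 = 118740000/143 frames; B emits 60 × 13853 = 831180.
Difference = 118740/143 frames (≈ 830.3497); B is ahead of A.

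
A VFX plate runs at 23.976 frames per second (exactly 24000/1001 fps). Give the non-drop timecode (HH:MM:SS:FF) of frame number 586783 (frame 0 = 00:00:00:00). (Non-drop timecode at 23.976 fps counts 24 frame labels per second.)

586783 ÷ 24 = 24449 full seconds, remainder 7 frames.
24449 s = 6 h 47 min 29 s.
Timecode: 06:47:29:07.

06:47:29:07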